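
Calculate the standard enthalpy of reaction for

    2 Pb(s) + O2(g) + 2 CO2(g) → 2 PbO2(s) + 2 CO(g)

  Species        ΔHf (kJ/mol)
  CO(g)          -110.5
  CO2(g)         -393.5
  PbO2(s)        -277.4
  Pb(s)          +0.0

ΔH_rxn = 11.2 kJ/mol

ΔH°rxn = Σ nΔHf°(products) − Σ nΔHf°(reactants).
Products: 2·(-277.4) + 2·(-110.5) = -775.8
Reactants: 2·(+0.0) + 1·(+0.0) + 2·(-393.5) = -787.0
ΔH_rxn = (-775.8) − (-787.0) = 11.2 kJ/mol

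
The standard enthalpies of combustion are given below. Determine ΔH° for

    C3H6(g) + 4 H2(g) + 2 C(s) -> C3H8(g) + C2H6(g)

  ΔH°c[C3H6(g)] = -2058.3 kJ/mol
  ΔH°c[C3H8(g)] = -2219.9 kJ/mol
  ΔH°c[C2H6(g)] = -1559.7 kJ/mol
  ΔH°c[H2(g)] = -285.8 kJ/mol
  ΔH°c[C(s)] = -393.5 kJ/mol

ΔH° = -208.9 kJ/mol

With combustion enthalpies, reactants minus products:
= [1·(-2058.3) + 4·(-285.8) + 2·(-393.5)] − [1·(-2219.9) + 1·(-1559.7)]
= -208.9 kJ/mol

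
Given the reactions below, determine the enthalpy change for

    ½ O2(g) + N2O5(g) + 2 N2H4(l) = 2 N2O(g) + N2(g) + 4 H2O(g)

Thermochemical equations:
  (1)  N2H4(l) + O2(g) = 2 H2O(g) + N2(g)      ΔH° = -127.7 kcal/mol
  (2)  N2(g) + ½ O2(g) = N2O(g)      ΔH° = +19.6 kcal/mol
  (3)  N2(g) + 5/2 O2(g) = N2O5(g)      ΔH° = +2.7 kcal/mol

ΔH° = -218.9 kcal/mol

(1) × 2 (×2 to match 2 N2H4(l) in the target): (2)·(-127.7) = -255.4 kcal/mol
(2) × 2 (scale by 2 for the 2 N2O(g)): (2)·(+19.6) = +39.2 kcal/mol
(3) reversed (N2O5(g) must end up as a reactant): -2.7 kcal/mol
ΔH° = (2)·(-127.7) + (2)·(+19.6) + (-1)·(+2.7) = -218.9 kcal/mol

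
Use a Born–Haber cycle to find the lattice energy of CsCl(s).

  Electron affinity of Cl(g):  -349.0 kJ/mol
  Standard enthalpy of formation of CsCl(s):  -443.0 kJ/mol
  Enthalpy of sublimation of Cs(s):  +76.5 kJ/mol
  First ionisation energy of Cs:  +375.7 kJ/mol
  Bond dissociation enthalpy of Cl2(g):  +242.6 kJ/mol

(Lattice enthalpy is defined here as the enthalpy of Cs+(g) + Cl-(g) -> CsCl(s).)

U = -667.5 kJ/mol

ΔHf° = 1·ΔHsub + 1·(ΣIE) + 1/2·D(Cl2) + 1·EA + U
-443.0 = 1·(+76.5) + 1·(+375.7) + 1/2·(+242.6) + 1·(-349.0) + U
U = -443.0 − (+224.5) = -667.5 kJ/mol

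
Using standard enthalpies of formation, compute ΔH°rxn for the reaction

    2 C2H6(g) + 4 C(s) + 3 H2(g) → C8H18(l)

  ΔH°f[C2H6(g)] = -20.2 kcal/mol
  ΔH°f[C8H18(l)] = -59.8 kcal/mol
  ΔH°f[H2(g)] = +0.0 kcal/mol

ΔH°rxn = -19.4 kcal/mol

ΔH°rxn = Σ nΔHf°(products) − Σ nΔHf°(reactants).
Products: 1·(-59.8) = -59.8
Reactants: 2·(-20.2) + 4·(+0.0) + 3·(+0.0) = -40.4
ΔH°rxn = (-59.8) − (-40.4) = -19.4 kcal/mol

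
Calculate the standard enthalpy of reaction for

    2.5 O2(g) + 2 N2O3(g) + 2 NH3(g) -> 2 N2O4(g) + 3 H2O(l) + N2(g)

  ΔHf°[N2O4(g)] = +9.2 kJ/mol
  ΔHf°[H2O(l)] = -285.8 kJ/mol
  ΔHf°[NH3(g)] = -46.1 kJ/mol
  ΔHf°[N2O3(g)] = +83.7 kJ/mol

ΔH°rxn = Σ nΔHf°(products) − Σ nΔHf°(reactants).
Products: 2·(+9.2) + 3·(-285.8) + 1·(+0.0) = -839.0
Reactants: 5/2·(+0.0) + 2·(+83.7) + 2·(-46.1) = +75.2
ΔH° = (-839.0) − (+75.2) = -914.2 kJ/mol

ΔH° = -914.2 kJ/mol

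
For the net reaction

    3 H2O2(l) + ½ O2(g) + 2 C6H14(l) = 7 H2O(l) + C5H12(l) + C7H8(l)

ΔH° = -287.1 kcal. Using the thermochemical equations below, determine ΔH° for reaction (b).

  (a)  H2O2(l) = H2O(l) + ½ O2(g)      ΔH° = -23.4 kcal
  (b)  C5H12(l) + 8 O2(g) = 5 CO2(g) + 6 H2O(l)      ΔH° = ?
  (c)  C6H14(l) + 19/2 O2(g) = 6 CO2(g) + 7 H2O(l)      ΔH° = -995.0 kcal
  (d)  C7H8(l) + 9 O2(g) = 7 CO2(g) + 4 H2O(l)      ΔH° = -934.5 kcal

ΔH° = -838.6 kcal

(a) × 3: (3)·(-23.4) = -70.2 kcal
(b) reversed: contributes −x
(c) × 2: (2)·(-995.0) = -1990.0 kcal
(d) reversed: +934.5 kcal
-287.1 = (-70.2) + (-1990.0) + (+934.5) − x
x = (-287.1 − (-1125.7)) / (-1) = -838.6 kcal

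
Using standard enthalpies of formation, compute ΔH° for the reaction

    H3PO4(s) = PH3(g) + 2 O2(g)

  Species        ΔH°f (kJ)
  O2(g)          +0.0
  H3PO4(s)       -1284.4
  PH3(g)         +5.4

ΔH°rxn = Σ nΔHf°(products) − Σ nΔHf°(reactants).
Products: 1·(+5.4) + 2·(+0.0) = +5.4
Reactants: 1·(-1284.4) = -1284.4
ΔH° = (+5.4) − (-1284.4) = 1289.8 kJ

ΔH° = 1289.8 kJ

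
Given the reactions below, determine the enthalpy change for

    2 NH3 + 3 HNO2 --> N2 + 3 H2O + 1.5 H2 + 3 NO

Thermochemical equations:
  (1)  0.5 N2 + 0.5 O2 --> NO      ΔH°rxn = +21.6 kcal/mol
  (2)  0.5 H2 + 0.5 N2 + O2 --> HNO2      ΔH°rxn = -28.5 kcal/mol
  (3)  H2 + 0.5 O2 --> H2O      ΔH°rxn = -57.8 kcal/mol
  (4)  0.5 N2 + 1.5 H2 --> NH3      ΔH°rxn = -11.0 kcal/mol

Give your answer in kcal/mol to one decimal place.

(1) × 3: (3)·(+21.6) = +64.8 kcal/mol
(2) reversed and × 3: (-3)·(-28.5) = +85.5 kcal/mol
(3) × 3: (3)·(-57.8) = -173.4 kcal/mol
(4) reversed and × 2: (-2)·(-11.0) = +22.0 kcal/mol
ΔH°rxn = (3)·(+21.6) + (-3)·(-28.5) + (3)·(-57.8) + (-2)·(-11.0) = -1.1 kcal/mol

ΔH°rxn = -1.1 kcal/mol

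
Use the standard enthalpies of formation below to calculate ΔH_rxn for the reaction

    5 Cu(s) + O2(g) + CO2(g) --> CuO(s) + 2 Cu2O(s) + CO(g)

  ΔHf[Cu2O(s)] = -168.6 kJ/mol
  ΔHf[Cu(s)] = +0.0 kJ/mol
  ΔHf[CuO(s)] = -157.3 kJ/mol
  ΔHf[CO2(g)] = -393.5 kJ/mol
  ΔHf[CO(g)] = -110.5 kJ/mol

Products: 1·(-157.3) + 2·(-168.6) + 1·(-110.5) = -605.0
Reactants: 5·(+0.0) + 1·(+0.0) + 1·(-393.5) = -393.5
ΔH_rxn = (-605.0) − (-393.5) = -211.5 kJ/mol

ΔH_rxn = -211.5 kJ/mol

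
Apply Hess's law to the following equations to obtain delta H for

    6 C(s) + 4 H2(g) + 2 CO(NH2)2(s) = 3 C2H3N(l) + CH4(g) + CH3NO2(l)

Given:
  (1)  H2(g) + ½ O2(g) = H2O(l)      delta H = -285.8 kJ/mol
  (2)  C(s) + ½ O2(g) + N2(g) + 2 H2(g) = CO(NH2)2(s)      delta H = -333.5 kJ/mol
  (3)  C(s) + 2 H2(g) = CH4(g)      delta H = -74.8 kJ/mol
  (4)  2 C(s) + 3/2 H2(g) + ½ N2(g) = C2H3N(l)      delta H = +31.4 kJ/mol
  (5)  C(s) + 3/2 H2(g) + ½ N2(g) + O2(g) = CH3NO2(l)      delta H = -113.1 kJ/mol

delta H = 573.3 kJ/mol

(1): not needed (H2O(l) appears nowhere else).
(2) reversed and × 2 (CO(NH2)2(s) must end up as a reactant; scale by 2 for the 2 CO(NH2)2(s)): (-2)·(-333.5) = +667.0 kJ/mol
(3) as written (CH4(g) already on the product side): -74.8 kJ/mol
(4) × 3 (×3 to match 3 C2H3N(l) in the target): (3)·(+31.4) = +94.2 kJ/mol
(5) as written (CH3NO2(l) already on the product side): -113.1 kJ/mol
delta H = (-2)·(-333.5) + (1)·(-74.8) + (3)·(+31.4) + (1)·(-113.1) = 573.3 kJ/mol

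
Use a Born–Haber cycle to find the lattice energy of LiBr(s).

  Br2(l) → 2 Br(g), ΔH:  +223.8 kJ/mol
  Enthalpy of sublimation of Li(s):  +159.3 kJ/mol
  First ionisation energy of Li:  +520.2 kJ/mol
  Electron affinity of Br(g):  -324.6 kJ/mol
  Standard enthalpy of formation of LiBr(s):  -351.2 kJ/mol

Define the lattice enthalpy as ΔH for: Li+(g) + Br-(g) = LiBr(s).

U = -818.0 kJ/mol

ΔHf° = 1·ΔHsub + 1·(ΣIE) + 1/2·D(Br2) + 1·EA + U
-351.2 = 1·(+159.3) + 1·(+520.2) + 1/2·(+223.8) + 1·(-324.6) + U
U = -351.2 − (+466.8) = -818.0 kJ/mol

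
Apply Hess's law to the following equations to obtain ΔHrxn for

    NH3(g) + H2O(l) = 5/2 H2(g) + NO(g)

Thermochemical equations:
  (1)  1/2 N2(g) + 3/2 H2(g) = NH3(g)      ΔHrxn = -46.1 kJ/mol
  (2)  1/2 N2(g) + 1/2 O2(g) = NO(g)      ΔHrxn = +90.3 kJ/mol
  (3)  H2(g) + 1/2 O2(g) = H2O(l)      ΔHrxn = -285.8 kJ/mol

(1) reversed (reverse to put NH3(g) on the reactant side): +46.1 kJ/mol
(2) as written (NO(g) already on the product side): +90.3 kJ/mol
(3) reversed (H2O(l) must end up as a reactant): +285.8 kJ/mol
By Hess's law, ΔHrxn = (+46.1) + (+90.3) + (+285.8) = 422.2 kJ/mol

ΔHrxn = 422.2 kJ/mol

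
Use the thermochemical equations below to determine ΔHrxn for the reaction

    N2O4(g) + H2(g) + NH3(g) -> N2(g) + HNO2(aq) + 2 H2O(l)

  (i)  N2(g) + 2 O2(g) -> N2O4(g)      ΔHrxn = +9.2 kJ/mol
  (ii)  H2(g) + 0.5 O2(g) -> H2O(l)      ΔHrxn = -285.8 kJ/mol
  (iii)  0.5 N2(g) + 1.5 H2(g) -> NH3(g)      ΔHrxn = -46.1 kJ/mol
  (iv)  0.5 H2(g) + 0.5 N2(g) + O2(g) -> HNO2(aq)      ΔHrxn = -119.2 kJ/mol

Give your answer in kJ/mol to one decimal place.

(i) reversed: -9.2 kJ/mol
(ii) × 2: (2)·(-285.8) = -571.6 kJ/mol
(iii) reversed: +46.1 kJ/mol
(iv) as written: -119.2 kJ/mol
Summing the manipulated equations, ΔHrxn = (-1)·(+9.2) + (2)·(-285.8) + (-1)·(-46.1) + (1)·(-119.2) = -653.9 kJ/mol

ΔHrxn = -653.9 kJ/mol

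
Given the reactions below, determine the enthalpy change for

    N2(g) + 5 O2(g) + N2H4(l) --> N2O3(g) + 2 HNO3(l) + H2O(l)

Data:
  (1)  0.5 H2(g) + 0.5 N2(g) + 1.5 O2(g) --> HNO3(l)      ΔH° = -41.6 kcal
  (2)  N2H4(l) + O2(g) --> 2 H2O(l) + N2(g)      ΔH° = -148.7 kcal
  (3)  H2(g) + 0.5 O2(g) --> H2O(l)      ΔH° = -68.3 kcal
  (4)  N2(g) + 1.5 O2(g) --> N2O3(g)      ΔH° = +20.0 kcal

ΔH° = -143.6 kcal

(1) × 2: (2)·(-41.6) = -83.2 kcal
(2) as written: -148.7 kcal
(3) reversed: +68.3 kcal
(4) as written: +20.0 kcal
Since enthalpy is a state function, ΔH° = (2)·(-41.6) + (1)·(-148.7) + (-1)·(-68.3) + (1)·(+20.0) = -143.6 kcal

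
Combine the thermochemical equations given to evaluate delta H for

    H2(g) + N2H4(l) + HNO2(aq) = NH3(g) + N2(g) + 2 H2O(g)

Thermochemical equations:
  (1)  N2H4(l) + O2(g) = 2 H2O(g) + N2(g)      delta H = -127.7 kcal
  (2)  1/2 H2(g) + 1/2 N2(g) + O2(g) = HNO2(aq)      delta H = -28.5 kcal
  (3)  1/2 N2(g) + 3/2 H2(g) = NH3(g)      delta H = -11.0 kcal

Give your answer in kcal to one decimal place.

(1) as written (N2H4(l) already on the reactant side): -127.7 kcal
(2) reversed (HNO2(aq) must end up as a reactant): +28.5 kcal
(3) as written (NH3(g) already on the product side): -11.0 kcal
delta H = (1)·(-127.7) + (-1)·(-28.5) + (1)·(-11.0) = -110.2 kcal

delta H = -110.2 kcal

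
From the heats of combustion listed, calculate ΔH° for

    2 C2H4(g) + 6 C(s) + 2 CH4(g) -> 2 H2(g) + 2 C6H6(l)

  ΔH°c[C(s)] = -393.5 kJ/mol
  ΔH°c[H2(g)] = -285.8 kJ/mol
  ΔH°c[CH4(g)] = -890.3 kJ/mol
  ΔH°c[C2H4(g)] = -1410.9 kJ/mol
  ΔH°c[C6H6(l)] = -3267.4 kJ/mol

ΔH° = 143.0 kJ/mol

Using ΔH = Σ nΔHc°(reactants) − Σ nΔHc°(products):
= [2·(-1410.9) + 6·(-393.5) + 2·(-890.3)] − [2·(-285.8) + 2·(-3267.4)]
= 143.0 kJ/mol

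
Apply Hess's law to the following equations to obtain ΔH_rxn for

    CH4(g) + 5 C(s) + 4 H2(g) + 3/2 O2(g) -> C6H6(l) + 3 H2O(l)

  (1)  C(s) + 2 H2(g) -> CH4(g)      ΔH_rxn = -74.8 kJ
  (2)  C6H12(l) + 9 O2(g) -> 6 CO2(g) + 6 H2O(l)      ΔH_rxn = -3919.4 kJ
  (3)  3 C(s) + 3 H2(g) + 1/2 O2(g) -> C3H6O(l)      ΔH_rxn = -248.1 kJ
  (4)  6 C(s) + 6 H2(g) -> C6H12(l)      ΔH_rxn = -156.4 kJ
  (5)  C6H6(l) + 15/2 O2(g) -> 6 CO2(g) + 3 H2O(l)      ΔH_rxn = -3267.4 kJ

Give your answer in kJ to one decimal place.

ΔH_rxn = -733.6 kJ

(1) reversed (CH4(g) must end up as a reactant): +74.8 kJ
(2) as written: -3919.4 kJ
(3): not needed (C3H6O(l) appears nowhere else).
(4) as written: -156.4 kJ
(5) reversed (reverse to put C6H6(l) on the product side): +3267.4 kJ
ΔH_rxn = (-1)·(-74.8) + (1)·(-3919.4) + (1)·(-156.4) + (-1)·(-3267.4) = -733.6 kJ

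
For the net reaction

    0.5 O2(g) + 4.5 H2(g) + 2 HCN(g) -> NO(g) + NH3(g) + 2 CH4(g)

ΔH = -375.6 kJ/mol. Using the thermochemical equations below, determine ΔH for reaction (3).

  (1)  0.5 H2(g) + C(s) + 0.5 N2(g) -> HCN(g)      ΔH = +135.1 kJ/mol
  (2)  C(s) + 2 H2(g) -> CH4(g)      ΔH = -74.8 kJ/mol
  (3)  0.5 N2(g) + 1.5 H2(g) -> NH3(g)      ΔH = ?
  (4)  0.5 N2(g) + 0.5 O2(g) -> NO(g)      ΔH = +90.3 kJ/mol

(1) reversed and × 2: (-2)·(+135.1) = -270.2 kJ/mol
(2) × 2: (2)·(-74.8) = -149.6 kJ/mol
(3) as written: contributes x
(4) as written: +90.3 kJ/mol
-375.6 = (-270.2) + (-149.6) + (+90.3) + x
x = (-375.6 − (-329.5)) / (1) = -46.1 kJ/mol

ΔH = -46.1 kJ/mol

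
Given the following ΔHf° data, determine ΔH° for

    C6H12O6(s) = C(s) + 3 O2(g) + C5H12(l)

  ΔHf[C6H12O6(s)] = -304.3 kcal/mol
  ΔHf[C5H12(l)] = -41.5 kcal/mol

Products: 1·(+0.0) + 3·(+0.0) + 1·(-41.5) = -41.5
Reactants: 1·(-304.3) = -304.3
ΔH° = (-41.5) − (-304.3) = 262.8 kcal/mol

ΔH° = 262.8 kcal/mol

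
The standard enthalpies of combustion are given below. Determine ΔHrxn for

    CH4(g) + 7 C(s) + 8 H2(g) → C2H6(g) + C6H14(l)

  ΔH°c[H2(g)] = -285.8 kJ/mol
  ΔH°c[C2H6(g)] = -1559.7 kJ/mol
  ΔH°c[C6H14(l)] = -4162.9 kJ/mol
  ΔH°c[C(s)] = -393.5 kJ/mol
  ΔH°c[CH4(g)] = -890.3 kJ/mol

With combustion enthalpies, reactants minus products:
= [1·(-890.3) + 7·(-393.5) + 8·(-285.8)] − [1·(-1559.7) + 1·(-4162.9)]
= -208.6 kJ/mol

ΔHrxn = -208.6 kJ/mol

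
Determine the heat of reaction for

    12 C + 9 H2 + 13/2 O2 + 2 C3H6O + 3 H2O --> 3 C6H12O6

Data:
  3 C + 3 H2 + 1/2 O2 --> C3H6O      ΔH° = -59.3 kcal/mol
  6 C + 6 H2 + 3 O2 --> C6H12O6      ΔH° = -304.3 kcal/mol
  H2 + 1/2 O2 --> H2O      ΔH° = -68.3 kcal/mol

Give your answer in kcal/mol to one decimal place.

equation 1 reversed and × 2 (reverse to put C3H6O on the reactant side; ×2 to match 2 C3H6O in the target): (-2)·(-59.3) = +118.6 kcal/mol
equation 2 × 3 (scale by 3 for the 3 C6H12O6): (3)·(-304.3) = -912.9 kcal/mol
equation 3 reversed and × 3 (reverse to put H2O on the reactant side; scale by 3 for the 3 H2O): (-3)·(-68.3) = +204.9 kcal/mol
Summing the manipulated equations, ΔH° = (-2)·(-59.3) + (3)·(-304.3) + (-3)·(-68.3) = -589.4 kcal/mol

ΔH° = -589.4 kcal/mol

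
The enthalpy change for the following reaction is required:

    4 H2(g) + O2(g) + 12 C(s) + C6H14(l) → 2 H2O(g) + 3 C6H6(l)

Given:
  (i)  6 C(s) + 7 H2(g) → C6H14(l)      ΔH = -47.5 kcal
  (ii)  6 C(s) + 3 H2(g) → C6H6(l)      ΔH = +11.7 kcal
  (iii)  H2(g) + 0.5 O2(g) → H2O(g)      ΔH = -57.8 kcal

(i) reversed (C6H14(l) must end up as a reactant): +47.5 kcal
(ii) × 3 (×3 to match 3 C6H6(l) in the target): (3)·(+11.7) = +35.1 kcal
(iii) × 2 (×2 to match 2 H2O(g) in the target): (2)·(-57.8) = -115.6 kcal
ΔH = (+47.5) + (+35.1) + (-115.6) = -33.0 kcal

ΔH = -33.0 kcal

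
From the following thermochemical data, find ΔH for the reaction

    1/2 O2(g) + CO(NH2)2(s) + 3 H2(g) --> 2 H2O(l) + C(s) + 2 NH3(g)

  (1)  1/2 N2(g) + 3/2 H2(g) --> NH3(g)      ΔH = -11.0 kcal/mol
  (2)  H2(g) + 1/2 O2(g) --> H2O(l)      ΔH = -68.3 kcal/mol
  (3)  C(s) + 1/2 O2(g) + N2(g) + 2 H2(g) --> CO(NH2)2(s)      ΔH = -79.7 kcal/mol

ΔH = -78.9 kcal/mol

(1) × 2: (2)·(-11.0) = -22.0 kcal/mol
(2) × 2: (2)·(-68.3) = -136.6 kcal/mol
(3) reversed: +79.7 kcal/mol
ΔH = (2)·(-11.0) + (2)·(-68.3) + (-1)·(-79.7) = -78.9 kcal/mol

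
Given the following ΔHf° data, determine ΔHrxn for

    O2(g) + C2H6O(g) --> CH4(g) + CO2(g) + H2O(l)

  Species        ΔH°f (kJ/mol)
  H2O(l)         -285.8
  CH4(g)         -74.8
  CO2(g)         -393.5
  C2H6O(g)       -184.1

Products: 1·(-74.8) + 1·(-393.5) + 1·(-285.8) = -754.1
Reactants: 1·(+0.0) + 1·(-184.1) = -184.1
ΔHrxn = (-754.1) − (-184.1) = -570.0 kJ/mol

ΔHrxn = -570.0 kJ/mol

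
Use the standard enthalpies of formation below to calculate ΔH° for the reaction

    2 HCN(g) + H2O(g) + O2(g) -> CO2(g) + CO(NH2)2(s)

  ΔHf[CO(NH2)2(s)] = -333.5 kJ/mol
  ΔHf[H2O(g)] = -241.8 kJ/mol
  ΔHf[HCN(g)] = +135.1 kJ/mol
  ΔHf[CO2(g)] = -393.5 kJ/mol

ΔH° = -755.4 kJ/mol

Products: 1·(-393.5) + 1·(-333.5) = -727.0
Reactants: 2·(+135.1) + 1·(-241.8) + 1·(+0.0) = +28.4
ΔH° = (-727.0) − (+28.4) = -755.4 kJ/mol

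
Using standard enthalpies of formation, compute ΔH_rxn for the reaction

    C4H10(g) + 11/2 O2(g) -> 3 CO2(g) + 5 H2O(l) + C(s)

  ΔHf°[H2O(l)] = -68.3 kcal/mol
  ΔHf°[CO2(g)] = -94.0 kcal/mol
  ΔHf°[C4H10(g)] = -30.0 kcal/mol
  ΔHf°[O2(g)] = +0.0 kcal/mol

ΔH_rxn = -593.5 kcal/mol

Products: 3·(-94.0) + 5·(-68.3) + 1·(+0.0) = -623.5
Reactants: 1·(-30.0) + 11/2·(+0.0) = -30.0
ΔH_rxn = (-623.5) − (-30.0) = -593.5 kcal/mol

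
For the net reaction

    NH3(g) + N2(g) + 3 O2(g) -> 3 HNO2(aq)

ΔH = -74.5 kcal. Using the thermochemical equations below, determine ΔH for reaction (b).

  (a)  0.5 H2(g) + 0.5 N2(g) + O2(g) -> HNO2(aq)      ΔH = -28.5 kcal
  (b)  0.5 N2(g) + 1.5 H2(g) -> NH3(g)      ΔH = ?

ΔH = -11.0 kcal

(a) × 3 (scale by 3 for the 3 HNO2(aq)): (3)·(-28.5) = -85.5 kcal
(b) reversed (reverse to put NH3(g) on the reactant side): contributes −x
-74.5 = (-85.5) − x
x = (-74.5 − (-85.5)) / (-1) = -11.0 kcal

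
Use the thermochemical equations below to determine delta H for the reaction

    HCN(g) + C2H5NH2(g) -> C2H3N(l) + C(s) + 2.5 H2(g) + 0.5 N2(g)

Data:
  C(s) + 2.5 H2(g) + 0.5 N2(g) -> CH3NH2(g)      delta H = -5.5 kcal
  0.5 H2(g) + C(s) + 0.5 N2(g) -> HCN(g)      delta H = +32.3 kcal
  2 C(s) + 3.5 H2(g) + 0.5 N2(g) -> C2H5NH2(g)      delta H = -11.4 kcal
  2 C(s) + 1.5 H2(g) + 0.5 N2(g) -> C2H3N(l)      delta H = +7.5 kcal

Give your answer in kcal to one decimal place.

delta H = -13.4 kcal

equation 1: not needed (CH3NH2(g) appears nowhere else).
equation 2 reversed (HCN(g) must end up as a reactant): -32.3 kcal
equation 3 reversed (reverse to put C2H5NH2(g) on the reactant side): +11.4 kcal
equation 4 as written (C2H3N(l) already on the product side): +7.5 kcal
delta H = (-1)·(+32.3) + (-1)·(-11.4) + (1)·(+7.5) = -13.4 kcal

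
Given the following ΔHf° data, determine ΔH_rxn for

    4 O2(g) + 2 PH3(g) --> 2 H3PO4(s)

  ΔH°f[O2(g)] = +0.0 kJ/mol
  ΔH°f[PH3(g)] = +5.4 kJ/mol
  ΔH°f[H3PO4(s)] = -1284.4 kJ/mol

Products: 2·(-1284.4) = -2568.8
Reactants: 4·(+0.0) + 2·(+5.4) = +10.8
ΔH_rxn = (-2568.8) − (+10.8) = -2579.6 kJ/mol

ΔH_rxn = -2579.6 kJ/mol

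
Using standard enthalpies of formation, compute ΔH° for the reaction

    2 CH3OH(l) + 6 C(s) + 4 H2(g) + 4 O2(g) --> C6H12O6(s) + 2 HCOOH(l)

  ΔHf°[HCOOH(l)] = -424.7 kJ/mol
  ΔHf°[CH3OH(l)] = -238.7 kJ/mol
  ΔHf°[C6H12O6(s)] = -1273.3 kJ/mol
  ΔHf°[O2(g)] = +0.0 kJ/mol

ΔH° = -1645.3 kJ/mol

Products: 1·(-1273.3) + 2·(-424.7) = -2122.7
Reactants: 2·(-238.7) + 6·(+0.0) + 4·(+0.0) + 4·(+0.0) = -477.4
ΔH° = (-2122.7) − (-477.4) = -1645.3 kJ/mol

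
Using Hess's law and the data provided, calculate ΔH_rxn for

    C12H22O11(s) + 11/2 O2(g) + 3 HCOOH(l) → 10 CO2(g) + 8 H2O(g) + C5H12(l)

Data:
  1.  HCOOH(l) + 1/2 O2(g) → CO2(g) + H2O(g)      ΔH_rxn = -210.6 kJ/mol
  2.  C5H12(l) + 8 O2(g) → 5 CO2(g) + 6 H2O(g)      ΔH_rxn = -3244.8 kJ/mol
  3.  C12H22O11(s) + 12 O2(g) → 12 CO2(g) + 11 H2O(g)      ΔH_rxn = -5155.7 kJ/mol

ΔH_rxn = -2542.7 kJ/mol

eq. 1 × 3 (scale by 3 for the 3 HCOOH(l)): (3)·(-210.6) = -631.8 kJ/mol
eq. 2 reversed (C5H12(l) must end up as a product): +3244.8 kJ/mol
eq. 3 as written (C12H22O11(s) already on the reactant side): -5155.7 kJ/mol
Summing the manipulated equations, ΔH_rxn = (-631.8) + (+3244.8) + (-5155.7) = -2542.7 kJ/mol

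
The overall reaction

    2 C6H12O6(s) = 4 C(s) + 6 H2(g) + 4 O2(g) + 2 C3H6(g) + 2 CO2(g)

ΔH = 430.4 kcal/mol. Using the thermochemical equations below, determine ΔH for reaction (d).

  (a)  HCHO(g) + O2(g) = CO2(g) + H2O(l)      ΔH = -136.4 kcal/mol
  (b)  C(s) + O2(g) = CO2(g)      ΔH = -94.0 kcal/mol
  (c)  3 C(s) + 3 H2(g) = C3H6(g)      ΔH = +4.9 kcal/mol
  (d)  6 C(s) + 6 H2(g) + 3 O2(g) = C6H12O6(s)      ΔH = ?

(a): not needed.
(b) × 2: (2)·(-94.0) = -188.0 kcal/mol
(c) × 2: (2)·(+4.9) = +9.8 kcal/mol
(d) reversed and × 2: contributes −2·x
+430.4 = (-188.0) + (+9.8) − 2·x
x = (+430.4 − (-178.2)) / (-2) = -304.3 kcal/mol

ΔH = -304.3 kcal/mol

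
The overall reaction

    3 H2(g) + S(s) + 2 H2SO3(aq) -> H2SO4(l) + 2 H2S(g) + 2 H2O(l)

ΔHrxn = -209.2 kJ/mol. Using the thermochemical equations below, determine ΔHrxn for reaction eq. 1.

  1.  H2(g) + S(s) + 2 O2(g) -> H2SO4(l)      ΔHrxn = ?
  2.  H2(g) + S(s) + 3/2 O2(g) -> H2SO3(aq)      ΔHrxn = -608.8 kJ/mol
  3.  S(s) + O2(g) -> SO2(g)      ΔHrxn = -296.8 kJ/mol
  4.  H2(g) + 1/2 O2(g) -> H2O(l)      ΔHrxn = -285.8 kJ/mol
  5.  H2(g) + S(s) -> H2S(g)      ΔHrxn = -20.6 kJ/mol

ΔHrxn = -814.0 kJ/mol

eq. 1 as written: contributes x
eq. 2 reversed and × 2: (-2)·(-608.8) = +1217.6 kJ/mol
eq. 3: not needed.
eq. 4 × 2: (2)·(-285.8) = -571.6 kJ/mol
eq. 5 × 2: (2)·(-20.6) = -41.2 kJ/mol
-209.2 = (+1217.6) + (-571.6) + (-41.2) + x
x = (-209.2 − (+604.8)) / (1) = -814.0 kJ/mol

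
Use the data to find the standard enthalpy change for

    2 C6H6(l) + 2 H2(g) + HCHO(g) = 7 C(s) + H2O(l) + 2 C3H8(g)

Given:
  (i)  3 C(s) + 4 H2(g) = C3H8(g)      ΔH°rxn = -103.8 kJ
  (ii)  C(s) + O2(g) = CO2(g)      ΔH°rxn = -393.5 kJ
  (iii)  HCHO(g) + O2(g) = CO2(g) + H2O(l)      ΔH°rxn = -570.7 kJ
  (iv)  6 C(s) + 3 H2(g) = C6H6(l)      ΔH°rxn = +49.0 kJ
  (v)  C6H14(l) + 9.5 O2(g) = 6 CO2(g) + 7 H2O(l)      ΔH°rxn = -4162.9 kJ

ΔH°rxn = -482.8 kJ

(i) × 2: (2)·(-103.8) = -207.6 kJ
(ii) reversed: +393.5 kJ
(iii) as written: -570.7 kJ
(iv) reversed and × 2: (-2)·(+49.0) = -98.0 kJ
(v): not needed.
ΔH°rxn = (-207.6) + (+393.5) + (-570.7) + (-98.0) = -482.8 kJ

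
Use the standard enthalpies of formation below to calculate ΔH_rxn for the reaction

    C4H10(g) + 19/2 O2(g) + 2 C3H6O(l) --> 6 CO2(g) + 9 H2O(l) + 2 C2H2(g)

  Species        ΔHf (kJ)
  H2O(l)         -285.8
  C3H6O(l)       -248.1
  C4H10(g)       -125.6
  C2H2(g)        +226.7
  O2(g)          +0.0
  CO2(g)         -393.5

ΔH_rxn = -3858.0 kJ

Products: 6·(-393.5) + 9·(-285.8) + 2·(+226.7) = -4479.8
Reactants: 1·(-125.6) + 19/2·(+0.0) + 2·(-248.1) = -621.8
ΔH_rxn = (-4479.8) − (-621.8) = -3858.0 kJ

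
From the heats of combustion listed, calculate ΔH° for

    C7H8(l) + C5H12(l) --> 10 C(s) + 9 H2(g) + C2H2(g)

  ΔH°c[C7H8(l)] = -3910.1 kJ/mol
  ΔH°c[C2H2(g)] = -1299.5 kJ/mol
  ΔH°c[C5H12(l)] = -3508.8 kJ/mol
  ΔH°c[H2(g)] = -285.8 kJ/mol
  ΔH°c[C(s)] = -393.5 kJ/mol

ΔH° = 387.8 kJ/mol

Using ΔH = Σ nΔHc°(reactants) − Σ nΔHc°(products):
= [1·(-3910.1) + 1·(-3508.8)] − [10·(-393.5) + 9·(-285.8) + 1·(-1299.5)]
= 387.8 kJ/mol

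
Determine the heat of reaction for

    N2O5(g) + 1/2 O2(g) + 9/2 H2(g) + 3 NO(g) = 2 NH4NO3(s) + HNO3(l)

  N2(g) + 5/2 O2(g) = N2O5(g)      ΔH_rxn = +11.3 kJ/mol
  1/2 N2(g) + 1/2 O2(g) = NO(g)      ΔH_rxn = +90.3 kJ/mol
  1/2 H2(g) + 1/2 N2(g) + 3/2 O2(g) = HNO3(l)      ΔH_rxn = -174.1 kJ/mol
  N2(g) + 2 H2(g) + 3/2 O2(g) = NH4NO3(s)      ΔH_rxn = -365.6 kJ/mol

equation 1 reversed: -11.3 kJ/mol
equation 2 reversed and × 3: (-3)·(+90.3) = -270.9 kJ/mol
equation 3 as written: -174.1 kJ/mol
equation 4 × 2: (2)·(-365.6) = -731.2 kJ/mol
ΔH_rxn = (-1)·(+11.3) + (-3)·(+90.3) + (1)·(-174.1) + (2)·(-365.6) = -1187.5 kJ/mol

ΔH_rxn = -1187.5 kJ/mol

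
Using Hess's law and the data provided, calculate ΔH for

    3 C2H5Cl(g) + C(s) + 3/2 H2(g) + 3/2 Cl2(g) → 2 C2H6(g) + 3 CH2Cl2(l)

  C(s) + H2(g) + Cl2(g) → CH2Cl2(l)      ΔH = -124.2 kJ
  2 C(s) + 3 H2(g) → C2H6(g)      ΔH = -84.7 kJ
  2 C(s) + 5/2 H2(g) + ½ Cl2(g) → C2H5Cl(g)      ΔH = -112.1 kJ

equation 1 × 3 (scale by 3 for the 3 CH2Cl2(l)): (3)·(-124.2) = -372.6 kJ
equation 2 × 2 (×2 to match 2 C2H6(g) in the target): (2)·(-84.7) = -169.4 kJ
equation 3 reversed and × 3 (C2H5Cl(g) must end up as a reactant; scale by 3 for the 3 C2H5Cl(g)): (-3)·(-112.1) = +336.3 kJ
ΔH = (-372.6) + (-169.4) + (+336.3) = -205.7 kJ

ΔH = -205.7 kJ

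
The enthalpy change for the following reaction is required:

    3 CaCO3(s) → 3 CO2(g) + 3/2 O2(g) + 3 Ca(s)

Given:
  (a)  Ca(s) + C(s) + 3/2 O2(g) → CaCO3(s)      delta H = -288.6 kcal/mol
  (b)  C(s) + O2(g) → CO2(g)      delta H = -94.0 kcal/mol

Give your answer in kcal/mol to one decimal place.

(a) reversed and × 3 (reverse to put CaCO3(s) on the reactant side; ×3 to match 3 CaCO3(s) in the target): (-3)·(-288.6) = +865.8 kcal/mol
(b) × 3 (×3 to match 3 CO2(g) in the target): (3)·(-94.0) = -282.0 kcal/mol
Summing the manipulated equations, delta H = (-3)·(-288.6) + (3)·(-94.0) = 583.8 kcal/mol

delta H = 583.8 kcal/mol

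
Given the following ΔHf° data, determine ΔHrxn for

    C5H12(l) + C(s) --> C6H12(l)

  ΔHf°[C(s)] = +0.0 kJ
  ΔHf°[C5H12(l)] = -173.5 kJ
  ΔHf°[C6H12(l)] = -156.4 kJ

Products: 1·(-156.4) = -156.4
Reactants: 1·(-173.5) + 1·(+0.0) = -173.5
ΔHrxn = (-156.4) − (-173.5) = 17.1 kJ

ΔHrxn = 17.1 kJ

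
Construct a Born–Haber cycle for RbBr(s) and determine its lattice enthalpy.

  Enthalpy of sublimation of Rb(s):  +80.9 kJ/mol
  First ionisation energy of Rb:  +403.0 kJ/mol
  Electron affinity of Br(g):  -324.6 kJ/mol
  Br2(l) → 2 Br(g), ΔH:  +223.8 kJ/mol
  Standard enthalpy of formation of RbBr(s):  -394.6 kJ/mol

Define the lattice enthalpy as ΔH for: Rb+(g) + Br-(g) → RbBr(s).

U = -665.8 kJ/mol

ΔHf° = 1·ΔHsub + 1·(ΣIE) + 1/2·D(Br2) + 1·EA + U
-394.6 = 1·(+80.9) + 1·(+403.0) + 1/2·(+223.8) + 1·(-324.6) + U
U = -394.6 − (+271.2) = -665.8 kJ/mol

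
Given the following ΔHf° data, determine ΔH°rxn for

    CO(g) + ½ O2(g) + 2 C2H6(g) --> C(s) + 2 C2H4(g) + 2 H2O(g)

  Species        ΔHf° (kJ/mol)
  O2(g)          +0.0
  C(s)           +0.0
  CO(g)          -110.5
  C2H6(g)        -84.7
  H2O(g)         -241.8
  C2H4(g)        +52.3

ΔH°rxn = -99.1 kJ/mol

Products: 1·(+0.0) + 2·(+52.3) + 2·(-241.8) = -379.0
Reactants: 1·(-110.5) + 1/2·(+0.0) + 2·(-84.7) = -279.9
ΔH°rxn = (-379.0) − (-279.9) = -99.1 kJ/mol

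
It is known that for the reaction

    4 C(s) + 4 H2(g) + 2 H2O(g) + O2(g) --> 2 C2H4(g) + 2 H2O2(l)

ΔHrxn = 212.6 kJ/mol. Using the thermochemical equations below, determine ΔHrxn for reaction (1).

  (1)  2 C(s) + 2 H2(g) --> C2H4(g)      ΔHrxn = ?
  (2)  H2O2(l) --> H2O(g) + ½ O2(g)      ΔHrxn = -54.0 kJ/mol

(1) × 2 (scale by 2 for the 2 C2H4(g)): contributes 2·x
(2) reversed and × 2 (H2O2(l) must end up as a product; ×2 to match 2 H2O2(l) in the target): (-2)·(-54.0) = +108.0 kJ/mol
+212.6 = (+108.0) + 2·x
x = (+212.6 − (+108.0)) / (2) = 52.3 kJ/mol

ΔHrxn = 52.3 kJ/mol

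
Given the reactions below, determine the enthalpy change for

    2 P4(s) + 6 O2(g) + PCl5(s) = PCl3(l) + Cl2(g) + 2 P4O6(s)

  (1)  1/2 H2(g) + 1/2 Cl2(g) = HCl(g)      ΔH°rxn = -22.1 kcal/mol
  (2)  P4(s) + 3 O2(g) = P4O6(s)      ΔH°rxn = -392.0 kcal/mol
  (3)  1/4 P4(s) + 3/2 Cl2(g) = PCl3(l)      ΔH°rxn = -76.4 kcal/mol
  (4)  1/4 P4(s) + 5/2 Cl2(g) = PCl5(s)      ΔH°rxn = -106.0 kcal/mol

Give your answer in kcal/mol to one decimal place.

ΔH°rxn = -754.4 kcal/mol

(1): not needed (H2(g) appears nowhere else).
(2) × 2 (×2 to match 2 P4O6(s) in the target): (2)·(-392.0) = -784.0 kcal/mol
(3) as written (PCl3(l) already on the product side): -76.4 kcal/mol
(4) reversed (reverse to put PCl5(s) on the reactant side): +106.0 kcal/mol
Combining the equations, ΔH°rxn = (2)·(-392.0) + (1)·(-76.4) + (-1)·(-106.0) = -754.4 kcal/mol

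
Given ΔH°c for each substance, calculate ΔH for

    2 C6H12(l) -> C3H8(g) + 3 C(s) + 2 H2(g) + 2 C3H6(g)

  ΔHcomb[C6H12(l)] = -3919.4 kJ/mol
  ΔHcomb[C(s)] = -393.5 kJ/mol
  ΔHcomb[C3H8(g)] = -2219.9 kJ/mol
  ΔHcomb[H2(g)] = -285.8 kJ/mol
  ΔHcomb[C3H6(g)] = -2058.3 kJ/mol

With combustion enthalpies, reactants minus products:
= [2·(-3919.4)] − [1·(-2219.9) + 3·(-393.5) + 2·(-285.8) + 2·(-2058.3)]
= 249.8 kJ/mol

ΔH = 249.8 kJ/mol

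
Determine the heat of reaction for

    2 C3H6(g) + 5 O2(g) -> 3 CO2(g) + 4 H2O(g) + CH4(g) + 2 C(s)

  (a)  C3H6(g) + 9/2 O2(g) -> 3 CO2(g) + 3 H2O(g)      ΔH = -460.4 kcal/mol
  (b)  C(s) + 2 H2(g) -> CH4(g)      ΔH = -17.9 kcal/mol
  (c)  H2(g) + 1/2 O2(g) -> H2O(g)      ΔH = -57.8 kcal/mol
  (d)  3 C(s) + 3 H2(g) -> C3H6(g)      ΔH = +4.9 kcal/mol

(a) as written (CO2(g) already on the product side): -460.4 kcal/mol
(b) as written (CH4(g) already on the product side): -17.9 kcal/mol
(c) as written: -57.8 kcal/mol
(d) reversed: -4.9 kcal/mol
By Hess's law, ΔH = (1)·(-460.4) + (1)·(-17.9) + (1)·(-57.8) + (-1)·(+4.9) = -541.0 kcal/mol

ΔH = -541.0 kcal/mol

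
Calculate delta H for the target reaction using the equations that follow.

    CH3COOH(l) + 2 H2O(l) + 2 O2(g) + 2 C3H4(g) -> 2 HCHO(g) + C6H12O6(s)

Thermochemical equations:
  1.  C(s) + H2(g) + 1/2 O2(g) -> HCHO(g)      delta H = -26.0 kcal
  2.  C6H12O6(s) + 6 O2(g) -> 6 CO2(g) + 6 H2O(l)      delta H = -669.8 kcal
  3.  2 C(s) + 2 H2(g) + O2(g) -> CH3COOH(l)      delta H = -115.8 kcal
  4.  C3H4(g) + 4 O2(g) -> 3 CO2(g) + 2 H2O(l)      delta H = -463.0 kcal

delta H = -192.4 kcal

eq. 1 × 2: (2)·(-26.0) = -52.0 kcal
eq. 2 reversed: +669.8 kcal
eq. 3 reversed: +115.8 kcal
eq. 4 × 2: (2)·(-463.0) = -926.0 kcal
Since enthalpy is a state function, delta H = (2)·(-26.0) + (-1)·(-669.8) + (-1)·(-115.8) + (2)·(-463.0) = -192.4 kcal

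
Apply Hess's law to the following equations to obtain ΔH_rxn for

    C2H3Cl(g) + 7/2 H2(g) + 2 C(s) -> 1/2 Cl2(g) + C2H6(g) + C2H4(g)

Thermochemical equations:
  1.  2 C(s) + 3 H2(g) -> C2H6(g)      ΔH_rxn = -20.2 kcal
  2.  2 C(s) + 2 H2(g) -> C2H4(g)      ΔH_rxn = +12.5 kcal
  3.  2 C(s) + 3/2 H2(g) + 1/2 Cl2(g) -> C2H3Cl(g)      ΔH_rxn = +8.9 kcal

eq. 1 as written (C2H6(g) already on the product side): -20.2 kcal
eq. 2 as written (C2H4(g) already on the product side): +12.5 kcal
eq. 3 reversed (C2H3Cl(g) must end up as a reactant): -8.9 kcal
Combining the equations, ΔH_rxn = (1)·(-20.2) + (1)·(+12.5) + (-1)·(+8.9) = -16.6 kcal

ΔH_rxn = -16.6 kcal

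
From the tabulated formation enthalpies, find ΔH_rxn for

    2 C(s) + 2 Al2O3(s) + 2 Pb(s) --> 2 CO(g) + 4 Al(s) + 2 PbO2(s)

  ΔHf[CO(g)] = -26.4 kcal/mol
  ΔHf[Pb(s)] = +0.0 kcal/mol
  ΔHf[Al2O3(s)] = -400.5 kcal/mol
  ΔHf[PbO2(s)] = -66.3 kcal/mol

Products: 2·(-26.4) + 4·(+0.0) + 2·(-66.3) = -185.4
Reactants: 2·(+0.0) + 2·(-400.5) + 2·(+0.0) = -801.0
ΔH_rxn = (-185.4) − (-801.0) = 615.6 kcal/mol

ΔH_rxn = 615.6 kcal/mol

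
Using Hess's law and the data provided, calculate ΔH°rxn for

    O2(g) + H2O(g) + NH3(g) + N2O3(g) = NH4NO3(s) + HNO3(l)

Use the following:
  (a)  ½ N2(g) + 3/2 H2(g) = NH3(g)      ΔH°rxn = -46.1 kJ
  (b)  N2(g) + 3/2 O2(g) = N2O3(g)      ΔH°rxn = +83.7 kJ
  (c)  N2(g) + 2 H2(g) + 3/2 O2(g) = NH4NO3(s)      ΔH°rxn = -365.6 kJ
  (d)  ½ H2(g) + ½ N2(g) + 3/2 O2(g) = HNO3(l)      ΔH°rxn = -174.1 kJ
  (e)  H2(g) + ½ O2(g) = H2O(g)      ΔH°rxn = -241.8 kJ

(a) reversed (reverse to put NH3(g) on the reactant side): +46.1 kJ
(b) reversed (reverse to put N2O3(g) on the reactant side): -83.7 kJ
(c) as written (NH4NO3(s) already on the product side): -365.6 kJ
(d) as written (HNO3(l) already on the product side): -174.1 kJ
(e) reversed (H2O(g) must end up as a reactant): +241.8 kJ
By Hess's law, ΔH°rxn = (+46.1) + (-83.7) + (-365.6) + (-174.1) + (+241.8) = -335.5 kJ

ΔH°rxn = -335.5 kJ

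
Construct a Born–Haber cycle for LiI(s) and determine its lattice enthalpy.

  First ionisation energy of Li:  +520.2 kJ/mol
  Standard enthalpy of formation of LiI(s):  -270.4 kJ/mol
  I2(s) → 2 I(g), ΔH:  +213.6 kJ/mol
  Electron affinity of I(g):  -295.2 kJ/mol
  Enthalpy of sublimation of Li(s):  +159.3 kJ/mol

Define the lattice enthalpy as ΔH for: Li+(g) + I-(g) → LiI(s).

U = -761.5 kJ/mol

ΔHf° = 1·ΔHsub + 1·(ΣIE) + 1/2·D(I2) + 1·EA + U
-270.4 = 1·(+159.3) + 1·(+520.2) + 1/2·(+213.6) + 1·(-295.2) + U
U = -270.4 − (+491.1) = -761.5 kJ/mol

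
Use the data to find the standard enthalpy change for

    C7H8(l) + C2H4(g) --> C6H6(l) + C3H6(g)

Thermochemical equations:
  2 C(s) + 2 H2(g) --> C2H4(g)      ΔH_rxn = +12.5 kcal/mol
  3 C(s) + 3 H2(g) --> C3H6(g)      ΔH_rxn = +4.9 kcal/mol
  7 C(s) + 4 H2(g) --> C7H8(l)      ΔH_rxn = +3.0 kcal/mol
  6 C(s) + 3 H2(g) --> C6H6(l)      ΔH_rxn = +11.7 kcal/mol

equation 1 reversed (reverse to put C2H4(g) on the reactant side): -12.5 kcal/mol
equation 2 as written (C3H6(g) already on the product side): +4.9 kcal/mol
equation 3 reversed (C7H8(l) must end up as a reactant): -3.0 kcal/mol
equation 4 as written (C6H6(l) already on the product side): +11.7 kcal/mol
ΔH_rxn = (-1)·(+12.5) + (1)·(+4.9) + (-1)·(+3.0) + (1)·(+11.7) = 1.1 kcal/mol

ΔH_rxn = 1.1 kcal/mol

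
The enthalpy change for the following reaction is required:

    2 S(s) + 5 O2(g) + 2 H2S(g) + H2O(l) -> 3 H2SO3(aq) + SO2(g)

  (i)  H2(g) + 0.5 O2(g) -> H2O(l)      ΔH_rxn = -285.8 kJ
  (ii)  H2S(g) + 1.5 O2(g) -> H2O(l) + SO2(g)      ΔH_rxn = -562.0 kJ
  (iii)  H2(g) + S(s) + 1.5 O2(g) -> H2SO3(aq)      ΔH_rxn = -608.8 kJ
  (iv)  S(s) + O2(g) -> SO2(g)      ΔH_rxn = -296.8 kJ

(i) reversed and × 3: (-3)·(-285.8) = +857.4 kJ
(ii) × 2 (×2 to match 2 H2S(g) in the target): (2)·(-562.0) = -1124.0 kJ
(iii) × 3 (×3 to match 3 H2SO3(aq) in the target): (3)·(-608.8) = -1826.4 kJ
(iv) reversed: +296.8 kJ
ΔH_rxn = (+857.4) + (-1124.0) + (-1826.4) + (+296.8) = -1796.2 kJ

ΔH_rxn = -1796.2 kJ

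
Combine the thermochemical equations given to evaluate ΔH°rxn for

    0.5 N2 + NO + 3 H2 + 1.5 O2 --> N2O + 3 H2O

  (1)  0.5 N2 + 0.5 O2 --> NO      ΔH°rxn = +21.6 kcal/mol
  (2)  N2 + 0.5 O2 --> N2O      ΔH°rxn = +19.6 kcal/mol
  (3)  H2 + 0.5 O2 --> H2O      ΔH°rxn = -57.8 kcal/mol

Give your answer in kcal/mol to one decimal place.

ΔH°rxn = -175.4 kcal/mol

(1) reversed: -21.6 kcal/mol
(2) as written: +19.6 kcal/mol
(3) × 3: (3)·(-57.8) = -173.4 kcal/mol
Combining the equations, ΔH°rxn = (-21.6) + (+19.6) + (-173.4) = -175.4 kcal/mol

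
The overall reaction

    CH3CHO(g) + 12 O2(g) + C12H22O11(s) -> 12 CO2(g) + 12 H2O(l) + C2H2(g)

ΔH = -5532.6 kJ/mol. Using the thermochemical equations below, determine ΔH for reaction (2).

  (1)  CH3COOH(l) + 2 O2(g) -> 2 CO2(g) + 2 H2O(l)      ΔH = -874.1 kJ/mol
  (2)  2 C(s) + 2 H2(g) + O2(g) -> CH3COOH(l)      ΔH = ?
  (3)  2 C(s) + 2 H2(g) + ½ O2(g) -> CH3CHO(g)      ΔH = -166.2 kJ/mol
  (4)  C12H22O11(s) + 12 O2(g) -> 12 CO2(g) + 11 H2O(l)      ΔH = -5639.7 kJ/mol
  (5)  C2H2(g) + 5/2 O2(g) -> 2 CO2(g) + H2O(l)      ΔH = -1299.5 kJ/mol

(1) as written: -874.1 kJ/mol
(2) as written: contributes x
(3) reversed: +166.2 kJ/mol
(4) as written: -5639.7 kJ/mol
(5) reversed: +1299.5 kJ/mol
-5532.6 = (-874.1) + (+166.2) + (-5639.7) + (+1299.5) + x
x = (-5532.6 − (-5048.1)) / (1) = -484.5 kJ/mol

ΔH = -484.5 kJ/mol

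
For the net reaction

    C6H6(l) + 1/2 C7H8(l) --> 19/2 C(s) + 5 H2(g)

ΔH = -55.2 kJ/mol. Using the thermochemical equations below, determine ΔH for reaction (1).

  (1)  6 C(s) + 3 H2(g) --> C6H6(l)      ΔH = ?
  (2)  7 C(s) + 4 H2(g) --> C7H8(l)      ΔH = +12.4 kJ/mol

ΔH = 49.0 kJ/mol

(1) reversed (C6H6(l) must end up as a reactant): contributes −x
(2) reversed and × 1/2 (C7H8(l) must end up as a reactant; scale by 1/2 for the 1/2 C7H8(l)): (-1/2)·(+12.4) = -6.2 kJ/mol
-55.2 = (-6.2) − x
x = (-55.2 − (-6.2)) / (-1) = 49.0 kJ/mol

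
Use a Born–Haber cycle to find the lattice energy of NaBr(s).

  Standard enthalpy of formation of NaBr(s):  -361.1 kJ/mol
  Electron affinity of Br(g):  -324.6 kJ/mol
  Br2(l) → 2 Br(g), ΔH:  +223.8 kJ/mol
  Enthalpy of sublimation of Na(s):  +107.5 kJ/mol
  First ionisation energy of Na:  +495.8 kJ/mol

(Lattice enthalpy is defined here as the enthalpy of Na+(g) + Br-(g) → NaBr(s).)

ΔHf° = 1·ΔHsub + 1·(ΣIE) + 1/2·D(Br2) + 1·EA + U
-361.1 = 1·(+107.5) + 1·(+495.8) + 1/2·(+223.8) + 1·(-324.6) + U
U = -361.1 − (+390.6) = -751.7 kJ/mol

U = -751.7 kJ/mol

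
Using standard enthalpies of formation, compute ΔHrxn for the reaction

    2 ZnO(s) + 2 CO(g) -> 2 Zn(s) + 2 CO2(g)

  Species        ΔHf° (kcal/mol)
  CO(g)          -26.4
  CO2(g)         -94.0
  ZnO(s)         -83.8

Products: 2·(+0.0) + 2·(-94.0) = -188.0
Reactants: 2·(-83.8) + 2·(-26.4) = -220.4
ΔHrxn = (-188.0) − (-220.4) = 32.4 kcal/mol

ΔHrxn = 32.4 kcal/mol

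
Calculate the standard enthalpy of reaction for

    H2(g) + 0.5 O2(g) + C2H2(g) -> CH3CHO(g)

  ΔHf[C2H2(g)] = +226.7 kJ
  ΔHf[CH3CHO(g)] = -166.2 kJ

Products: 1·(-166.2) = -166.2
Reactants: 1·(+0.0) + 1/2·(+0.0) + 1·(+226.7) = +226.7
ΔH° = (-166.2) − (+226.7) = -392.9 kJ

ΔH° = -392.9 kJ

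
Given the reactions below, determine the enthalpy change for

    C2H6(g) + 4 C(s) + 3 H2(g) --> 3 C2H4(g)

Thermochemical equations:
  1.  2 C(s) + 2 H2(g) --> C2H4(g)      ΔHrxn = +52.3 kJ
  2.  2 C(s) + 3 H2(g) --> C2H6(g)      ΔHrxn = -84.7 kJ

ΔHrxn = 241.6 kJ

eq. 1 × 3: (3)·(+52.3) = +156.9 kJ
eq. 2 reversed: +84.7 kJ
Combining the equations, ΔHrxn = (+156.9) + (+84.7) = 241.6 kJ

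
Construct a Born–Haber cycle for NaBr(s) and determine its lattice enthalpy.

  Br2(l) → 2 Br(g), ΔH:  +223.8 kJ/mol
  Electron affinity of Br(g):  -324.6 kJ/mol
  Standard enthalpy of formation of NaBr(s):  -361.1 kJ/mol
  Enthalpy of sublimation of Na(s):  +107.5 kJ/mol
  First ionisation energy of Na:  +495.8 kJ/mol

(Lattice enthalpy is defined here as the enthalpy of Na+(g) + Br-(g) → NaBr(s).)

ΔHf° = 1·ΔHsub + 1·(ΣIE) + 1/2·D(Br2) + 1·EA + U
-361.1 = 1·(+107.5) + 1·(+495.8) + 1/2·(+223.8) + 1·(-324.6) + U
U = -361.1 − (+390.6) = -751.7 kJ/mol

U = -751.7 kJ/mol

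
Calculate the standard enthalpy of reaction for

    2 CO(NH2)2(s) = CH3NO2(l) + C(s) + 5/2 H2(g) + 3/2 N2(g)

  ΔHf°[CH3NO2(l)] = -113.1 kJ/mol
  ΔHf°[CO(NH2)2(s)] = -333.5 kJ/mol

ΔH° = 553.9 kJ/mol

Products: 1·(-113.1) + 1·(+0.0) + 5/2·(+0.0) + 3/2·(+0.0) = -113.1
Reactants: 2·(-333.5) = -667.0
ΔH° = (-113.1) − (-667.0) = 553.9 kJ/mol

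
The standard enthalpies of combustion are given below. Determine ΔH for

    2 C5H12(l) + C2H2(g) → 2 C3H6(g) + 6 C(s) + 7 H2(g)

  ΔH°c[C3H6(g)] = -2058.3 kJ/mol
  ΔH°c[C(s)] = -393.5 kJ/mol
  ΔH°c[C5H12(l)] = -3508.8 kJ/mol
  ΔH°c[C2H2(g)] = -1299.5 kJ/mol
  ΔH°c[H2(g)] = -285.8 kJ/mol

Using ΔH = Σ nΔHc°(reactants) − Σ nΔHc°(products):
= [2·(-3508.8) + 1·(-1299.5)] − [2·(-2058.3) + 6·(-393.5) + 7·(-285.8)]
= 161.1 kJ/mol

ΔH = 161.1 kJ/mol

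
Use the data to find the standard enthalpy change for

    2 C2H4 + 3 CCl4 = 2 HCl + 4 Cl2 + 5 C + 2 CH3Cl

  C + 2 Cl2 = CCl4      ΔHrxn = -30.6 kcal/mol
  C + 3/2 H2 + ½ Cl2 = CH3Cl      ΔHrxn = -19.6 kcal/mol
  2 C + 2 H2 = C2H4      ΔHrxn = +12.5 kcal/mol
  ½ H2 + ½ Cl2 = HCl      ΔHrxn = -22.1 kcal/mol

ΔHrxn = -16.6 kcal/mol

equation 1 reversed and × 3: (-3)·(-30.6) = +91.8 kcal/mol
equation 2 × 2: (2)·(-19.6) = -39.2 kcal/mol
equation 3 reversed and × 2: (-2)·(+12.5) = -25.0 kcal/mol
equation 4 × 2: (2)·(-22.1) = -44.2 kcal/mol
Since enthalpy is a state function, ΔHrxn = (+91.8) + (-39.2) + (-25.0) + (-44.2) = -16.6 kcal/mol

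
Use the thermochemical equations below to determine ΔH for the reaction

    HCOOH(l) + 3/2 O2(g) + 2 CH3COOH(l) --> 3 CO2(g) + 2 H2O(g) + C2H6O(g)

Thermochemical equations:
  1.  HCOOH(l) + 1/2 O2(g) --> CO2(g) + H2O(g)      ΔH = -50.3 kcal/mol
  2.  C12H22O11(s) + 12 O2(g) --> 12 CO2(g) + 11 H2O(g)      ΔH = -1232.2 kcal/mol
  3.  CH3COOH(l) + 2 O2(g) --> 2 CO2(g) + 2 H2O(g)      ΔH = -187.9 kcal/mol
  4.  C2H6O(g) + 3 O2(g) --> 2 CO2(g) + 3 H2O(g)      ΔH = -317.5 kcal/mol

eq. 1 as written (HCOOH(l) already on the reactant side): -50.3 kcal/mol
eq. 2: not needed (C12H22O11(s) appears nowhere else).
eq. 3 × 2 (×2 to match 2 CH3COOH(l) in the target): (2)·(-187.9) = -375.8 kcal/mol
eq. 4 reversed (C2H6O(g) must end up as a product): +317.5 kcal/mol
ΔH = (-50.3) + (-375.8) + (+317.5) = -108.6 kcal/mol

ΔH = -108.6 kcal/mol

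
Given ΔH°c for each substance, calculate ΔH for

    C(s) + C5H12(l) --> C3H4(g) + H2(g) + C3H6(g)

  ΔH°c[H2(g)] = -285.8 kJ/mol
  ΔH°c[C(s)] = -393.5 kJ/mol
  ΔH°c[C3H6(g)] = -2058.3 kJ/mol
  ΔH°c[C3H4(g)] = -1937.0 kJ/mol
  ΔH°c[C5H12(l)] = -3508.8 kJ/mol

ΔH = 378.8 kJ/mol

With combustion enthalpies, reactants minus products:
= [1·(-393.5) + 1·(-3508.8)] − [1·(-1937.0) + 1·(-285.8) + 1·(-2058.3)]
= 378.8 kJ/mol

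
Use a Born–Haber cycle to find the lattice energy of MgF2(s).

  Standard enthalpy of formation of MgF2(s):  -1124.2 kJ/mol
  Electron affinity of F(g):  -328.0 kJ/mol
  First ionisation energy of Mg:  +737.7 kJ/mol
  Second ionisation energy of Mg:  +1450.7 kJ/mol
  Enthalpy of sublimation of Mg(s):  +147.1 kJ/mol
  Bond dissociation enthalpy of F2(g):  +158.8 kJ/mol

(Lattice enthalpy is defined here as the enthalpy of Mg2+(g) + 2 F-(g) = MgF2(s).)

U = -2962.5 kJ/mol

ΔHf° = 1·ΔHsub + 1·(ΣIE) + 1·D(F2) + 2·EA + U
-1124.2 = 1·(+147.1) + 1·(+2188.4) + 1·(+158.8) + 2·(-328.0) + U
U = -1124.2 − (+1838.3) = -2962.5 kJ/mol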